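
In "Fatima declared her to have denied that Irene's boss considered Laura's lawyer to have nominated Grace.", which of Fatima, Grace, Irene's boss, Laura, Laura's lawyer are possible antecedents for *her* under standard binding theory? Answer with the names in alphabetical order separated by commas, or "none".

*her* is a pronoun; Principle B requires it to be free in its binding domain — the matrix clause.
— Fatima: subject of the matrix clause; c-commands the pronoun within its binding domain — blocked (Principle B).
— Grace: object of the clause headed by 'nominated'; is c-commanded by the pronoun; coreference would bind this R-expression — blocked (Principle C).
— Irene's boss: subject of the clause headed by 'considered'; is c-commanded by the pronoun; coreference would bind this R-expression — blocked (Principle C).
— Laura: possessor inside the subject DP of the clause headed by 'nominated'; is c-commanded by the pronoun; coreference would bind this R-expression — blocked (Principle C).
— Laura's lawyer: subject of the clause headed by 'nominated'; is c-commanded by the pronoun; coreference would bind this R-expression — blocked (Principle C).

none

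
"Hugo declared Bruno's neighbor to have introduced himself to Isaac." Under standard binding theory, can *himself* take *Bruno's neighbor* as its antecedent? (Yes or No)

*himself* is a reflexive; Principle A requires it to be bound within its binding domain — the clause headed by 'introduced'.
— Bruno's neighbor: subject of the clause headed by 'introduced'; c-commands the reflexive within its binding domain — allowed (Principle A).

Yes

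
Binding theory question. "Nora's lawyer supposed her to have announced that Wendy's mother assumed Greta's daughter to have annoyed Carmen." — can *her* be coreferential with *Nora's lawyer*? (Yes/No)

No

*her* is a pronoun; Principle B requires it to be free in its binding domain — the matrix clause.
— Nora's lawyer: subject of the matrix clause; c-commands the pronoun within its binding domain — blocked (Principle B).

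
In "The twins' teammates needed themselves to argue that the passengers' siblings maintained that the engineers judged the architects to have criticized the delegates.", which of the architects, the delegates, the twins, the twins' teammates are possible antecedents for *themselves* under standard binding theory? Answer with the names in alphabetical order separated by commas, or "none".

*themselves* is a reflexive; Principle A requires it to be bound within its binding domain — the matrix clause.
— the architects: subject of the clause headed by 'criticized'; does not c-command the reflexive — cannot bind it (Principle A).
— the delegates: object of the clause headed by 'criticized'; does not c-command the reflexive — cannot bind it (Principle A).
— the twins: possessor inside the subject DP of the matrix clause; does not c-command the reflexive — cannot bind it (Principle A).
— the twins' teammates: subject of the matrix clause; c-commands the reflexive within its binding domain — allowed (Principle A).

the twins' teammates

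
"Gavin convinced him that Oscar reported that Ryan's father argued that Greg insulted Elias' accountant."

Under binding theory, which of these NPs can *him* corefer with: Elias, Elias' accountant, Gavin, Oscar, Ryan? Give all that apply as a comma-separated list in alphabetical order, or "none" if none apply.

*him* is a pronoun; Principle B requires it to be free in its binding domain — the matrix clause.
— Elias: possessor inside the object DP of the clause headed by 'insulted'; is c-commanded by the pronoun; coreference would bind this R-expression — blocked (Principle C).
— Elias' accountant: object of the clause headed by 'insulted'; is c-commanded by the pronoun; coreference would bind this R-expression — blocked (Principle C).
— Gavin: subject of the matrix clause; c-commands the pronoun within its binding domain — blocked (Principle B).
— Oscar: subject of the clause headed by 'reported'; is c-commanded by the pronoun; coreference would bind this R-expression — blocked (Principle C).
— Ryan: possessor inside the subject DP of the clause headed by 'argued'; is c-commanded by the pronoun; coreference would bind this R-expression — blocked (Principle C).

none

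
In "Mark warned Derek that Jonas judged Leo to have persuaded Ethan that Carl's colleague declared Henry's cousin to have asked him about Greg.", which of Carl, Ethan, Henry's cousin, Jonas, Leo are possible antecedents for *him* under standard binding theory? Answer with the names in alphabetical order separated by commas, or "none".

Carl, Ethan, Jonas, Leo

*him* is a pronoun; Principle B requires it to be free in its binding domain — the clause headed by 'asked'.
— Carl: possessor inside the subject DP of the clause headed by 'declared'; does not c-command the pronoun — Principle B does not apply; allowed.
— Ethan: object of the clause headed by 'persuaded'; c-commands the pronoun but lies outside its binding domain — allowed.
— Henry's cousin: subject of the clause headed by 'asked'; c-commands the pronoun within its binding domain — blocked (Principle B).
— Jonas: subject of the clause headed by 'judged'; c-commands the pronoun but lies outside its binding domain — allowed.
— Leo: subject of the clause headed by 'persuaded'; c-commands the pronoun but lies outside its binding domain — allowed.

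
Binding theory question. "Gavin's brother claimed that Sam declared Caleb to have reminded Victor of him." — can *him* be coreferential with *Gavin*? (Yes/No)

Yes

*him* is a pronoun; Principle B requires it to be free in its binding domain — the clause headed by 'reminded'.
— Gavin: possessor inside the subject DP of the matrix clause; does not c-command the pronoun — Principle B does not apply; allowed.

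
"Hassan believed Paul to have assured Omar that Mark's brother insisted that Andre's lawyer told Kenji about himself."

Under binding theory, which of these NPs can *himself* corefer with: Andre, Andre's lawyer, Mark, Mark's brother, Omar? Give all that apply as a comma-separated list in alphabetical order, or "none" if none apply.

Andre's lawyer

*himself* is a reflexive; Principle A requires it to be bound within its binding domain — the clause headed by 'told'.
— Andre: possessor inside the subject DP of the clause headed by 'told'; does not c-command the reflexive — cannot bind it (Principle A).
— Andre's lawyer: subject of the clause headed by 'told'; c-commands the reflexive within its binding domain — allowed (Principle A).
— Mark: possessor inside the subject DP of the clause headed by 'insisted'; does not c-command the reflexive — cannot bind it (Principle A).
— Mark's brother: subject of the clause headed by 'insisted'; c-commands the reflexive but lies outside its binding domain — cannot bind it (Principle A).
— Omar: object of the clause headed by 'assured'; c-commands the reflexive but lies outside its binding domain — cannot bind it (Principle A).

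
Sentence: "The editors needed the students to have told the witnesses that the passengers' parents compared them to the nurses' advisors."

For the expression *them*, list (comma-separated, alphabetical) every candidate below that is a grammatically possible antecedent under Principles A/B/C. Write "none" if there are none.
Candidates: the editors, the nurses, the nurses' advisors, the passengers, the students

the editors, the passengers, the students

*them* is a pronoun; Principle B requires it to be free in its binding domain — the clause headed by 'compared'.
— the editors: subject of the matrix clause; c-commands the pronoun but lies outside its binding domain — allowed.
— the nurses: possessor inside the second object DP of the clause headed by 'compared'; is c-commanded by the pronoun; coreference would bind this R-expression — blocked (Principle C).
— the nurses' advisors: second object of the clause headed by 'compared'; is c-commanded by the pronoun; coreference would bind this R-expression — blocked (Principle C).
— the passengers: possessor inside the subject DP of the clause headed by 'compared'; does not c-command the pronoun — Principle B does not apply; allowed.
— the students: subject of the clause headed by 'told'; c-commands the pronoun but lies outside its binding domain — allowed.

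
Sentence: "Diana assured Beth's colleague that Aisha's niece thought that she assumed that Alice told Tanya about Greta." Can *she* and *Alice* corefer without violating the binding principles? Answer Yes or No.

*Alice* is an R-expression; Principle C requires it to be free (not bound by any c-commanding expression).
— she: subject of the clause headed by 'assumed'; the pronoun c-commands the R-expression — coreference blocked (Principle C).

No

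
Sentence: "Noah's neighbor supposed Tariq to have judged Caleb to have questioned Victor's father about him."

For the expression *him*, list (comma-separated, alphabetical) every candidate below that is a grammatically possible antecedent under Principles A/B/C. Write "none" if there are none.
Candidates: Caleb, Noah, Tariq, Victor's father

*him* is a pronoun; Principle B requires it to be free in its binding domain — the clause headed by 'questioned'.
— Caleb: subject of the clause headed by 'questioned'; c-commands the pronoun within its binding domain — blocked (Principle B).
— Noah: possessor inside the subject DP of the matrix clause; does not c-command the pronoun — Principle B does not apply; allowed.
— Tariq: subject of the clause headed by 'judged'; c-commands the pronoun but lies outside its binding domain — allowed.
— Victor's father: object of the clause headed by 'questioned'; c-commands the pronoun within its binding domain — blocked (Principle B).

Noah, Tariq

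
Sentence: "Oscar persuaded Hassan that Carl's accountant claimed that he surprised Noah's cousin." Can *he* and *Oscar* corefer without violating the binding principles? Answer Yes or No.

*Oscar* is an R-expression; Principle C requires it to be free (not bound by any c-commanding expression).
— he: subject of the clause headed by 'surprised'; the pronoun does not c-command the R-expression — coreference allowed.

Yes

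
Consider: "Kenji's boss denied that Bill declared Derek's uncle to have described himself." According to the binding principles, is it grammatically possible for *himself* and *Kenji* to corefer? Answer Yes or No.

*himself* is a reflexive; Principle A requires it to be bound within its binding domain — the clause headed by 'described'.
— Kenji: possessor inside the subject DP of the matrix clause; does not c-command the reflexive — cannot bind it (Principle A).

No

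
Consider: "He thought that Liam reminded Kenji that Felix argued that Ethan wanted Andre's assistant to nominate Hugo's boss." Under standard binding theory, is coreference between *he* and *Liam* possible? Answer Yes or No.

No

*Liam* is an R-expression; Principle C requires it to be free (not bound by any c-commanding expression).
— he: subject of the matrix clause; the pronoun c-commands the R-expression — coreference blocked (Principle C).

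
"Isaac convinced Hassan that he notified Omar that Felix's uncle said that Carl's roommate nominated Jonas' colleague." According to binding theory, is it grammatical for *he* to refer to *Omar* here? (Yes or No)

No

*Omar* is an R-expression; Principle C requires it to be free (not bound by any c-commanding expression).
— he: subject of the clause headed by 'notified'; the pronoun c-commands the R-expression — coreference blocked (Principle C).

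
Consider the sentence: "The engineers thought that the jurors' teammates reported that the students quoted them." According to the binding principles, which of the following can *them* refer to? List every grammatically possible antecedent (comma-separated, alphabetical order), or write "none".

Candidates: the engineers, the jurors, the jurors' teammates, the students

the engineers, the jurors, the jurors' teammates

*them* is a pronoun; Principle B requires it to be free in its binding domain — the clause headed by 'quoted'.
— the engineers: subject of the matrix clause; c-commands the pronoun but lies outside its binding domain — allowed.
— the jurors: possessor inside the subject DP of the clause headed by 'reported'; does not c-command the pronoun — Principle B does not apply; allowed.
— the jurors' teammates: subject of the clause headed by 'reported'; c-commands the pronoun but lies outside its binding domain — allowed.
— the students: subject of the clause headed by 'quoted'; c-commands the pronoun within its binding domain — blocked (Principle B).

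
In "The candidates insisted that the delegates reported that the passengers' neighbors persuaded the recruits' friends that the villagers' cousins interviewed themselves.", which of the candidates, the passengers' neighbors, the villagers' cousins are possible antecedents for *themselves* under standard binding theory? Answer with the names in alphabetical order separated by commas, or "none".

the villagers' cousins

*themselves* is a reflexive; Principle A requires it to be bound within its binding domain — the clause headed by 'interviewed'.
— the candidates: subject of the matrix clause; c-commands the reflexive but lies outside its binding domain — cannot bind it (Principle A).
— the passengers' neighbors: subject of the clause headed by 'persuaded'; c-commands the reflexive but lies outside its binding domain — cannot bind it (Principle A).
— the villagers' cousins: subject of the clause headed by 'interviewed'; c-commands the reflexive within its binding domain — allowed (Principle A).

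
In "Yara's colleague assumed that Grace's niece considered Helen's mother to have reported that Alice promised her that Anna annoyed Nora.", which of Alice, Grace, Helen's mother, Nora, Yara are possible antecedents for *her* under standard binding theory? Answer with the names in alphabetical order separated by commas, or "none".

Grace, Helen's mother, Yara

*her* is a pronoun; Principle B requires it to be free in its binding domain — the clause headed by 'promised'.
— Alice: subject of the clause headed by 'promised'; c-commands the pronoun within its binding domain — blocked (Principle B).
— Grace: possessor inside the subject DP of the clause headed by 'considered'; does not c-command the pronoun — Principle B does not apply; allowed.
— Helen's mother: subject of the clause headed by 'reported'; c-commands the pronoun but lies outside its binding domain — allowed.
— Nora: object of the clause headed by 'annoyed'; is c-commanded by the pronoun; coreference would bind this R-expression — blocked (Principle C).
— Yara: possessor inside the subject DP of the matrix clause; does not c-command the pronoun — Principle B does not apply; allowed.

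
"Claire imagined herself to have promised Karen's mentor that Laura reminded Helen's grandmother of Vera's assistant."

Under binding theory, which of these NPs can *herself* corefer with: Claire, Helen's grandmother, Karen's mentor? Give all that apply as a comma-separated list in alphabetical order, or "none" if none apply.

Claire

*herself* is a reflexive; Principle A requires it to be bound within its binding domain — the matrix clause.
— Claire: subject of the matrix clause; c-commands the reflexive within its binding domain — allowed (Principle A).
— Helen's grandmother: object of the clause headed by 'reminded'; does not c-command the reflexive — cannot bind it (Principle A).
— Karen's mentor: object of the clause headed by 'promised'; does not c-command the reflexive — cannot bind it (Principle A).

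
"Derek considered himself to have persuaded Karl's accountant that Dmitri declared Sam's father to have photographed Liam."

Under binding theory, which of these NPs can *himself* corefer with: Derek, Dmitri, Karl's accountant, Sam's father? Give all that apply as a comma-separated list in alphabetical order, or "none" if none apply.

*himself* is a reflexive; Principle A requires it to be bound within its binding domain — the matrix clause.
— Derek: subject of the matrix clause; c-commands the reflexive within its binding domain — allowed (Principle A).
— Dmitri: subject of the clause headed by 'declared'; does not c-command the reflexive — cannot bind it (Principle A).
— Karl's accountant: object of the clause headed by 'persuaded'; does not c-command the reflexive — cannot bind it (Principle A).
— Sam's father: subject of the clause headed by 'photographed'; does not c-command the reflexive — cannot bind it (Principle A).

Derek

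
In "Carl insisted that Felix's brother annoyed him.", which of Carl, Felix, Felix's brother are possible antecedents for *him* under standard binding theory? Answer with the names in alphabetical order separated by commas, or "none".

Carl, Felix

*him* is a pronoun; Principle B requires it to be free in its binding domain — the clause headed by 'annoyed'.
— Carl: subject of the matrix clause; c-commands the pronoun but lies outside its binding domain — allowed.
— Felix: possessor inside the subject DP of the clause headed by 'annoyed'; does not c-command the pronoun — Principle B does not apply; allowed.
— Felix's brother: subject of the clause headed by 'annoyed'; c-commands the pronoun within its binding domain — blocked (Principle B).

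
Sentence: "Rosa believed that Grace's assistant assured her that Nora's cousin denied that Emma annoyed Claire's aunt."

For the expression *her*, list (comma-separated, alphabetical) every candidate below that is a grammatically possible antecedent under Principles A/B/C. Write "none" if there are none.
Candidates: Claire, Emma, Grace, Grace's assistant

Grace

*her* is a pronoun; Principle B requires it to be free in its binding domain — the clause headed by 'assured'.
— Claire: possessor inside the object DP of the clause headed by 'annoyed'; is c-commanded by the pronoun; coreference would bind this R-expression — blocked (Principle C).
— Emma: subject of the clause headed by 'annoyed'; is c-commanded by the pronoun; coreference would bind this R-expression — blocked (Principle C).
— Grace: possessor inside the subject DP of the clause headed by 'assured'; does not c-command the pronoun — Principle B does not apply; allowed.
— Grace's assistant: subject of the clause headed by 'assured'; c-commands the pronoun within its binding domain — blocked (Principle B).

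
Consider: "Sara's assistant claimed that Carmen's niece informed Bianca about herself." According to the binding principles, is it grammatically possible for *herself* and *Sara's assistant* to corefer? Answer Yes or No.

*herself* is a reflexive; Principle A requires it to be bound within its binding domain — the clause headed by 'informed'.
— Sara's assistant: subject of the matrix clause; c-commands the reflexive but lies outside its binding domain — cannot bind it (Principle A).

No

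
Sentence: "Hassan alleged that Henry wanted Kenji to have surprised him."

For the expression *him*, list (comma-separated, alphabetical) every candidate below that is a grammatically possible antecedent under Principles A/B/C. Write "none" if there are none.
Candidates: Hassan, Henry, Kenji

*him* is a pronoun; Principle B requires it to be free in its binding domain — the clause headed by 'surprised'.
— Hassan: subject of the matrix clause; c-commands the pronoun but lies outside its binding domain — allowed.
— Henry: subject of the clause headed by 'wanted'; c-commands the pronoun but lies outside its binding domain — allowed.
— Kenji: subject of the clause headed by 'surprised'; c-commands the pronoun within its binding domain — blocked (Principle B).

Hassan, Henry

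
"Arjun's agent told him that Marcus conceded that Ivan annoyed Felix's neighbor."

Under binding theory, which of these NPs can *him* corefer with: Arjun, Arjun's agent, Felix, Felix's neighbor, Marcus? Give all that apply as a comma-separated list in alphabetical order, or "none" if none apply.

Arjun

*him* is a pronoun; Principle B requires it to be free in its binding domain — the matrix clause.
— Arjun: possessor inside the subject DP of the matrix clause; does not c-command the pronoun — Principle B does not apply; allowed.
— Arjun's agent: subject of the matrix clause; c-commands the pronoun within its binding domain — blocked (Principle B).
— Felix: possessor inside the object DP of the clause headed by 'annoyed'; is c-commanded by the pronoun; coreference would bind this R-expression — blocked (Principle C).
— Felix's neighbor: object of the clause headed by 'annoyed'; is c-commanded by the pronoun; coreference would bind this R-expression — blocked (Principle C).
— Marcus: subject of the clause headed by 'conceded'; is c-commanded by the pronoun; coreference would bind this R-expression — blocked (Principle C).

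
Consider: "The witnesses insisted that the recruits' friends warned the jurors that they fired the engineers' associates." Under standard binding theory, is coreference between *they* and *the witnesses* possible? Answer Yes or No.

Yes

*the witnesses* is an R-expression; Principle C requires it to be free (not bound by any c-commanding expression).
— they: subject of the clause headed by 'fired'; the pronoun does not c-command the R-expression — coreference allowed.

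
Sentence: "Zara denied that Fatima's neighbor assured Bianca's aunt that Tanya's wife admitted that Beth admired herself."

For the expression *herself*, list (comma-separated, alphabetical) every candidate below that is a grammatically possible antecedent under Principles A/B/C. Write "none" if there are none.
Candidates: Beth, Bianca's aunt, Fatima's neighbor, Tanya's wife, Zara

Beth

*herself* is a reflexive; Principle A requires it to be bound within its binding domain — the clause headed by 'admired'.
— Beth: subject of the clause headed by 'admired'; c-commands the reflexive within its binding domain — allowed (Principle A).
— Bianca's aunt: object of the clause headed by 'assured'; c-commands the reflexive but lies outside its binding domain — cannot bind it (Principle A).
— Fatima's neighbor: subject of the clause headed by 'assured'; c-commands the reflexive but lies outside its binding domain — cannot bind it (Principle A).
— Tanya's wife: subject of the clause headed by 'admitted'; c-commands the reflexive but lies outside its binding domain — cannot bind it (Principle A).
— Zara: subject of the matrix clause; c-commands the reflexive but lies outside its binding domain — cannot bind it (Principle A).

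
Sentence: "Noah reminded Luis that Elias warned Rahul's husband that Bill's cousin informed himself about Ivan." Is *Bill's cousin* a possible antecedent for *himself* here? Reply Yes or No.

*himself* is a reflexive; Principle A requires it to be bound within its binding domain — the clause headed by 'informed'.
— Bill's cousin: subject of the clause headed by 'informed'; c-commands the reflexive within its binding domain — allowed (Principle A).

Yes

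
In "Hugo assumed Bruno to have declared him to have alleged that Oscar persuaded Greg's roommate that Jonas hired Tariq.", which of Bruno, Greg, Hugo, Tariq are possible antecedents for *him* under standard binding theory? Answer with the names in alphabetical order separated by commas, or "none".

*him* is a pronoun; Principle B requires it to be free in its binding domain — the clause headed by 'declared'.
— Bruno: subject of the clause headed by 'declared'; c-commands the pronoun within its binding domain — blocked (Principle B).
— Greg: possessor inside the object DP of the clause headed by 'persuaded'; is c-commanded by the pronoun; coreference would bind this R-expression — blocked (Principle C).
— Hugo: subject of the matrix clause; c-commands the pronoun but lies outside its binding domain — allowed.
— Tariq: object of the clause headed by 'hired'; is c-commanded by the pronoun; coreference would bind this R-expression — blocked (Principle C).

Hugo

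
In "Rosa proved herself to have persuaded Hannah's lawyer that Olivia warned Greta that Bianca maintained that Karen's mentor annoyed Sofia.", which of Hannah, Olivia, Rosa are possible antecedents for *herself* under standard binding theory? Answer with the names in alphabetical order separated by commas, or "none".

*herself* is a reflexive; Principle A requires it to be bound within its binding domain — the matrix clause.
— Hannah: possessor inside the object DP of the clause headed by 'persuaded'; does not c-command the reflexive — cannot bind it (Principle A).
— Olivia: subject of the clause headed by 'warned'; does not c-command the reflexive — cannot bind it (Principle A).
— Rosa: subject of the matrix clause; c-commands the reflexive within its binding domain — allowed (Principle A).

Rosa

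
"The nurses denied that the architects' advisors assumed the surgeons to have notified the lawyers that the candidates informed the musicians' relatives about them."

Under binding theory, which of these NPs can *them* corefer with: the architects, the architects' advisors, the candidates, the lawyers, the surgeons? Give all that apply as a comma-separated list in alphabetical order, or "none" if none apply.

*them* is a pronoun; Principle B requires it to be free in its binding domain — the clause headed by 'informed'.
— the architects: possessor inside the subject DP of the clause headed by 'assumed'; does not c-command the pronoun — Principle B does not apply; allowed.
— the architects' advisors: subject of the clause headed by 'assumed'; c-commands the pronoun but lies outside its binding domain — allowed.
— the candidates: subject of the clause headed by 'informed'; c-commands the pronoun within its binding domain — blocked (Principle B).
— the lawyers: object of the clause headed by 'notified'; c-commands the pronoun but lies outside its binding domain — allowed.
— the surgeons: subject of the clause headed by 'notified'; c-commands the pronoun but lies outside its binding domain — allowed.

the architects, the architects' advisors, the lawyers, the surgeons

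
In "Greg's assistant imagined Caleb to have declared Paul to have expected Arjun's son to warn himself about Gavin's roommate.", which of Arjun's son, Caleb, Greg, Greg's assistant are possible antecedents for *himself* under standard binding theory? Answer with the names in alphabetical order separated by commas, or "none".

Arjun's son

*himself* is a reflexive; Principle A requires it to be bound within its binding domain — the clause headed by 'warn'.
— Arjun's son: subject of the clause headed by 'warn'; c-commands the reflexive within its binding domain — allowed (Principle A).
— Caleb: subject of the clause headed by 'declared'; c-commands the reflexive but lies outside its binding domain — cannot bind it (Principle A).
— Greg: possessor inside the subject DP of the matrix clause; does not c-command the reflexive — cannot bind it (Principle A).
— Greg's assistant: subject of the matrix clause; c-commands the reflexive but lies outside its binding domain — cannot bind it (Principle A).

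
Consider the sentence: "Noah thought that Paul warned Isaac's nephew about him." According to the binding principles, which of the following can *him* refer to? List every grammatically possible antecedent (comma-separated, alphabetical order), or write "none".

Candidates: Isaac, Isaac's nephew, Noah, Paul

Isaac, Noah

*him* is a pronoun; Principle B requires it to be free in its binding domain — the clause headed by 'warned'.
— Isaac: possessor inside the object DP of the clause headed by 'warned'; does not c-command the pronoun — Principle B does not apply; allowed.
— Isaac's nephew: object of the clause headed by 'warned'; c-commands the pronoun within its binding domain — blocked (Principle B).
— Noah: subject of the matrix clause; c-commands the pronoun but lies outside its binding domain — allowed.
— Paul: subject of the clause headed by 'warned'; c-commands the pronoun within its binding domain — blocked (Principle B).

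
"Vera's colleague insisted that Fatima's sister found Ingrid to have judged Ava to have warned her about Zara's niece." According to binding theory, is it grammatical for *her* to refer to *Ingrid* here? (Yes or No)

*Ingrid* is an R-expression; Principle C requires it to be free (not bound by any c-commanding expression).
— her: object of the clause headed by 'warned'; the pronoun does not c-command the R-expression — coreference allowed.

Yes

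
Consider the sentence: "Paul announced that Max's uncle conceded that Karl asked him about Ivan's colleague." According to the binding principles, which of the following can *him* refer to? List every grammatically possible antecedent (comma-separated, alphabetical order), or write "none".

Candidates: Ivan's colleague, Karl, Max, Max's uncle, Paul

Max, Max's uncle, Paul

*him* is a pronoun; Principle B requires it to be free in its binding domain — the clause headed by 'asked'.
— Ivan's colleague: second object of the clause headed by 'asked'; is c-commanded by the pronoun; coreference would bind this R-expression — blocked (Principle C).
— Karl: subject of the clause headed by 'asked'; c-commands the pronoun within its binding domain — blocked (Principle B).
— Max: possessor inside the subject DP of the clause headed by 'conceded'; does not c-command the pronoun — Principle B does not apply; allowed.
— Max's uncle: subject of the clause headed by 'conceded'; c-commands the pronoun but lies outside its binding domain — allowed.
— Paul: subject of the matrix clause; c-commands the pronoun but lies outside its binding domain — allowed.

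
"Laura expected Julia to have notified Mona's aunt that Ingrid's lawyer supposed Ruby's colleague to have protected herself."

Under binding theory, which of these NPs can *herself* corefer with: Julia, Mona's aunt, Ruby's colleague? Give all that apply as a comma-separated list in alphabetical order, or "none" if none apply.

*herself* is a reflexive; Principle A requires it to be bound within its binding domain — the clause headed by 'protected'.
— Julia: subject of the clause headed by 'notified'; c-commands the reflexive but lies outside its binding domain — cannot bind it (Principle A).
— Mona's aunt: object of the clause headed by 'notified'; c-commands the reflexive but lies outside its binding domain — cannot bind it (Principle A).
— Ruby's colleague: subject of the clause headed by 'protected'; c-commands the reflexive within its binding domain — allowed (Principle A).

Ruby's colleague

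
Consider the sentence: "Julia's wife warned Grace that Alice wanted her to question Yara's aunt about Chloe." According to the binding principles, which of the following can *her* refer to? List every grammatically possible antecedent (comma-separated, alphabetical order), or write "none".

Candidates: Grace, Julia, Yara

*her* is a pronoun; Principle B requires it to be free in its binding domain — the clause headed by 'wanted'.
— Grace: object of the matrix clause; c-commands the pronoun but lies outside its binding domain — allowed.
— Julia: possessor inside the subject DP of the matrix clause; does not c-command the pronoun — Principle B does not apply; allowed.
— Yara: possessor inside the object DP of the clause headed by 'question'; is c-commanded by the pronoun; coreference would bind this R-expression — blocked (Principle C).

Grace, Julia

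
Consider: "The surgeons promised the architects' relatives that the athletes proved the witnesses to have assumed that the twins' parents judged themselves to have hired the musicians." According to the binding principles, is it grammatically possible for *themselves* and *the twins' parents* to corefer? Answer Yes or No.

*themselves* is a reflexive; Principle A requires it to be bound within its binding domain — the clause headed by 'judged'.
— the twins' parents: subject of the clause headed by 'judged'; c-commands the reflexive within its binding domain — allowed (Principle A).

Yes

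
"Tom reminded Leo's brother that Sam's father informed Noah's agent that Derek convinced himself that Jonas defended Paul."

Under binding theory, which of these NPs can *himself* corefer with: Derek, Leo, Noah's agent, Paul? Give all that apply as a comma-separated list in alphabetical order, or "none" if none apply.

Derek

*himself* is a reflexive; Principle A requires it to be bound within its binding domain — the clause headed by 'convinced'.
— Derek: subject of the clause headed by 'convinced'; c-commands the reflexive within its binding domain — allowed (Principle A).
— Leo: possessor inside the object DP of the matrix clause; does not c-command the reflexive — cannot bind it (Principle A).
— Noah's agent: object of the clause headed by 'informed'; c-commands the reflexive but lies outside its binding domain — cannot bind it (Principle A).
— Paul: object of the clause headed by 'defended'; does not c-command the reflexive — cannot bind it (Principle A).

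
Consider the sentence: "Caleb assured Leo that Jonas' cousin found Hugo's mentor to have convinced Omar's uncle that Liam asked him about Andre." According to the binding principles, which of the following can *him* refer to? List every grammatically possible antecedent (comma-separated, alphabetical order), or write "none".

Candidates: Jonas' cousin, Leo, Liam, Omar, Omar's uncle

*him* is a pronoun; Principle B requires it to be free in its binding domain — the clause headed by 'asked'.
— Jonas' cousin: subject of the clause headed by 'found'; c-commands the pronoun but lies outside its binding domain — allowed.
— Leo: object of the matrix clause; c-commands the pronoun but lies outside its binding domain — allowed.
— Liam: subject of the clause headed by 'asked'; c-commands the pronoun within its binding domain — blocked (Principle B).
— Omar: possessor inside the object DP of the clause headed by 'convinced'; does not c-command the pronoun — Principle B does not apply; allowed.
— Omar's uncle: object of the clause headed by 'convinced'; c-commands the pronoun but lies outside its binding domain — allowed.

Jonas' cousin, Leo, Omar, Omar's uncle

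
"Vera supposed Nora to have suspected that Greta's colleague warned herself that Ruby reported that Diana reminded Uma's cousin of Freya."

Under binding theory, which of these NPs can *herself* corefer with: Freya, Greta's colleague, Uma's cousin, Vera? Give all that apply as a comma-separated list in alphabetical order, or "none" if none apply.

*herself* is a reflexive; Principle A requires it to be bound within its binding domain — the clause headed by 'warned'.
— Freya: second object of the clause headed by 'reminded'; does not c-command the reflexive — cannot bind it (Principle A).
— Greta's colleague: subject of the clause headed by 'warned'; c-commands the reflexive within its binding domain — allowed (Principle A).
— Uma's cousin: object of the clause headed by 'reminded'; does not c-command the reflexive — cannot bind it (Principle A).
— Vera: subject of the matrix clause; c-commands the reflexive but lies outside its binding domain — cannot bind it (Principle A).

Greta's colleague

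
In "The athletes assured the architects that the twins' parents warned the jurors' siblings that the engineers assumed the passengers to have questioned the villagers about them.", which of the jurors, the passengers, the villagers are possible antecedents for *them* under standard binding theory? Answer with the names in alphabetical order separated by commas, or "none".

*them* is a pronoun; Principle B requires it to be free in its binding domain — the clause headed by 'questioned'.
— the jurors: possessor inside the object DP of the clause headed by 'warned'; does not c-command the pronoun — Principle B does not apply; allowed.
— the passengers: subject of the clause headed by 'questioned'; c-commands the pronoun within its binding domain — blocked (Principle B).
— the villagers: object of the clause headed by 'questioned'; c-commands the pronoun within its binding domain — blocked (Principle B).

the jurors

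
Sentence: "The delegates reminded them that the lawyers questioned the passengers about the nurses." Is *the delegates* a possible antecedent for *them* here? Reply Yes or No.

*them* is a pronoun; Principle B requires it to be free in its binding domain — the matrix clause.
— the delegates: subject of the matrix clause; c-commands the pronoun within its binding domain — blocked (Principle B).

No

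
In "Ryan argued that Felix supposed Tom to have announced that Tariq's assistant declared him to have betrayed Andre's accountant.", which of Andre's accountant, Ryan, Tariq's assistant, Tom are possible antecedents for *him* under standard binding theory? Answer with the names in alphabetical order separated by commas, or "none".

*him* is a pronoun; Principle B requires it to be free in its binding domain — the clause headed by 'declared'.
— Andre's accountant: object of the clause headed by 'betrayed'; is c-commanded by the pronoun; coreference would bind this R-expression — blocked (Principle C).
— Ryan: subject of the matrix clause; c-commands the pronoun but lies outside its binding domain — allowed.
— Tariq's assistant: subject of the clause headed by 'declared'; c-commands the pronoun within its binding domain — blocked (Principle B).
— Tom: subject of the clause headed by 'announced'; c-commands the pronoun but lies outside its binding domain — allowed.

Ryan, Tom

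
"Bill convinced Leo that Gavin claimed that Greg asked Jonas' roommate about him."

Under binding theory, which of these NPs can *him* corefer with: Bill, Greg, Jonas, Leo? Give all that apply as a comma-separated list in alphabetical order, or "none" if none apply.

Bill, Jonas, Leo

*him* is a pronoun; Principle B requires it to be free in its binding domain — the clause headed by 'asked'.
— Bill: subject of the matrix clause; c-commands the pronoun but lies outside its binding domain — allowed.
— Greg: subject of the clause headed by 'asked'; c-commands the pronoun within its binding domain — blocked (Principle B).
— Jonas: possessor inside the object DP of the clause headed by 'asked'; does not c-command the pronoun — Principle B does not apply; allowed.
— Leo: object of the matrix clause; c-commands the pronoun but lies outside its binding domain — allowed.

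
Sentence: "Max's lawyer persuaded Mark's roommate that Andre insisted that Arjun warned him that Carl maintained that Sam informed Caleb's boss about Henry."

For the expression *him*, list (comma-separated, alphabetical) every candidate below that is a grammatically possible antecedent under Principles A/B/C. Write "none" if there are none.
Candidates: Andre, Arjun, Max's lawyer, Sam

*him* is a pronoun; Principle B requires it to be free in its binding domain — the clause headed by 'warned'.
— Andre: subject of the clause headed by 'insisted'; c-commands the pronoun but lies outside its binding domain — allowed.
— Arjun: subject of the clause headed by 'warned'; c-commands the pronoun within its binding domain — blocked (Principle B).
— Max's lawyer: subject of the matrix clause; c-commands the pronoun but lies outside its binding domain — allowed.
— Sam: subject of the clause headed by 'informed'; is c-commanded by the pronoun; coreference would bind this R-expression — blocked (Principle C).

Andre, Max's lawyer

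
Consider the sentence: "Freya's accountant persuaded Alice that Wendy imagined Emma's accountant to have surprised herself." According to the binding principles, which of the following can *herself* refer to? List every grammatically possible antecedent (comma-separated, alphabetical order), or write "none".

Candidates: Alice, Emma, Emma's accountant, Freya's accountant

*herself* is a reflexive; Principle A requires it to be bound within its binding domain — the clause headed by 'surprised'.
— Alice: object of the matrix clause; c-commands the reflexive but lies outside its binding domain — cannot bind it (Principle A).
— Emma: possessor inside the subject DP of the clause headed by 'surprised'; does not c-command the reflexive — cannot bind it (Principle A).
— Emma's accountant: subject of the clause headed by 'surprised'; c-commands the reflexive within its binding domain — allowed (Principle A).
— Freya's accountant: subject of the matrix clause; c-commands the reflexive but lies outside its binding domain — cannot bind it (Principle A).

Emma's accountant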